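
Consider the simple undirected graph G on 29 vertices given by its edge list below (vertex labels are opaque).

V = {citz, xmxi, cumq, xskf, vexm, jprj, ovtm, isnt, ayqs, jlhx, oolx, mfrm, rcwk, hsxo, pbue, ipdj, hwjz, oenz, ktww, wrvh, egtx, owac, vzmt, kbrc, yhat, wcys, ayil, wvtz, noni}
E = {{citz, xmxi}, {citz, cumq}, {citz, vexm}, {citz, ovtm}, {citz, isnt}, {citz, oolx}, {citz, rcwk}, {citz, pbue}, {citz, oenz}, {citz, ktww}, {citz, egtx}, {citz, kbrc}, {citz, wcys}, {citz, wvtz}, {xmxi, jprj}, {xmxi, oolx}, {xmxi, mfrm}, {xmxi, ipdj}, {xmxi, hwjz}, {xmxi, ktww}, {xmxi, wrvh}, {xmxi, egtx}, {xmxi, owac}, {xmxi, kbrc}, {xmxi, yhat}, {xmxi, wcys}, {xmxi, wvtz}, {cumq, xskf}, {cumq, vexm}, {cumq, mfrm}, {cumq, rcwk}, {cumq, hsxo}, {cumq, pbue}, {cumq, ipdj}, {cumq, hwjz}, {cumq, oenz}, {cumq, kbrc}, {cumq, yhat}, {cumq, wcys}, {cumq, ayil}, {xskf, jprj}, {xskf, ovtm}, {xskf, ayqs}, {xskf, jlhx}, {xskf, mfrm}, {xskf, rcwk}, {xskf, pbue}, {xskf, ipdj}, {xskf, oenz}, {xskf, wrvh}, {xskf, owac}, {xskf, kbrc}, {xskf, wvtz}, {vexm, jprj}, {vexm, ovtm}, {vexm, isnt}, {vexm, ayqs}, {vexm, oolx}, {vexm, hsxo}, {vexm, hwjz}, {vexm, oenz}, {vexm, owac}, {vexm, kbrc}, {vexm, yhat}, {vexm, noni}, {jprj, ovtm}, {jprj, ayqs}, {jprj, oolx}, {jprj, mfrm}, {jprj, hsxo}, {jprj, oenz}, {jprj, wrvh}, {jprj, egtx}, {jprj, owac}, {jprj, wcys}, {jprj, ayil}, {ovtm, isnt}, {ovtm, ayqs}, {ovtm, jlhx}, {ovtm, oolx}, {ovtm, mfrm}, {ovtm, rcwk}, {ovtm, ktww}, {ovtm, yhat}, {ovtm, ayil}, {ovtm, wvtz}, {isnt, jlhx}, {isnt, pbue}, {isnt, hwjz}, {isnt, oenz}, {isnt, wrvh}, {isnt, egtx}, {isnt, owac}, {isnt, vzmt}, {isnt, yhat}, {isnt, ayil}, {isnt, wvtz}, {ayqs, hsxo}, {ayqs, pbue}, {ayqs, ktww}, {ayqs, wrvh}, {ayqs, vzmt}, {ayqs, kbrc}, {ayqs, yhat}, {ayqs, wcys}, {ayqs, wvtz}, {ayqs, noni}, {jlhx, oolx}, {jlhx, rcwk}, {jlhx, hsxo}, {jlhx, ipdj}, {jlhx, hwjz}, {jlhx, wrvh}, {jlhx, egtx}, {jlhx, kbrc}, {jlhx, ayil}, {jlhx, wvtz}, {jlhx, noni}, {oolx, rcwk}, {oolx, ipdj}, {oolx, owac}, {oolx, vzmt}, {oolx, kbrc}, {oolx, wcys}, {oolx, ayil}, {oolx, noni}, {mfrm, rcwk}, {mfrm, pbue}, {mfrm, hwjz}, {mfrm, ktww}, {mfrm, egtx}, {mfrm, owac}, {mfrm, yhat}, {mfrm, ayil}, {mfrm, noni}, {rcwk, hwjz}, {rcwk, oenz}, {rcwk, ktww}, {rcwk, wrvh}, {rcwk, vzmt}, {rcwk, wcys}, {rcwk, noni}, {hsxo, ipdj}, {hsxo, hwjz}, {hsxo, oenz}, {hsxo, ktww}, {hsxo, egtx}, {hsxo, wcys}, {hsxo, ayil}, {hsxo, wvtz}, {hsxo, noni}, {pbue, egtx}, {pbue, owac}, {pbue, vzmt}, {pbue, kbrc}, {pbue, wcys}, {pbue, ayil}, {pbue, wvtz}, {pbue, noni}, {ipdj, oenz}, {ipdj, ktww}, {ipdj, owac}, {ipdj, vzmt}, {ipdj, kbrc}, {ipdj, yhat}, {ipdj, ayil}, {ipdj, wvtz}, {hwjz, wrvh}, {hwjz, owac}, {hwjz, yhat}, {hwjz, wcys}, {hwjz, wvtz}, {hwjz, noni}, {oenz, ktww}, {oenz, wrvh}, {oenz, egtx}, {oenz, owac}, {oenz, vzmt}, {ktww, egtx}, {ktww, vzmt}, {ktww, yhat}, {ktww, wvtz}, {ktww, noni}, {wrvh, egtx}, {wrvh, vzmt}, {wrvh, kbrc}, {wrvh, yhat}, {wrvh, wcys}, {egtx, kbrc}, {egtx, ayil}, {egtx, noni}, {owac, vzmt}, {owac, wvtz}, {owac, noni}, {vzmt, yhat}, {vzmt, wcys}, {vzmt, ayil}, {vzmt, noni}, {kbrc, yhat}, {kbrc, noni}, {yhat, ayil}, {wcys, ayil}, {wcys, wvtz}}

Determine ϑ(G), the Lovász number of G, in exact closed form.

sqrt(29)

deg(hsxo) = 14; N(hsxo) = {cumq, vexm, jprj, ayqs, jlhx, ipdj, hwjz, oenz, ktww, egtx, wcys, ayil, wvtz, noni}.
Vertex ovtm has 14 neighbors: citz, xskf, vexm, jprj, isnt, ayqs, jlhx, oolx, mfrm, rcwk, ktww, yhat, ayil, wvtz.
N(egtx) = {citz, xmxi, jprj, isnt, jlhx, mfrm, hsxo, pbue, oenz, ktww, wrvh, kbrc, ayil, noni}, |N(egtx)| = 14.
deg(wcys) = 14; N(wcys) = {citz, xmxi, cumq, jprj, ayqs, oolx, rcwk, hsxo, pbue, hwjz, wrvh, vzmt, ayil, wvtz}.
14-regular, N=29; SR(29,14,6,7) — a Paley graph.
A has 3 distinct eigenvalues ≈ [14.0, 2.193, -3.193].
With N=29: ϑ(G) = 29·(-(-sqrt(29)/2 - 1/2))/(14−(-sqrt(29)/2 - 1/2)) = sqrt(29).
≈ 5.385165 (to 6 d.p.).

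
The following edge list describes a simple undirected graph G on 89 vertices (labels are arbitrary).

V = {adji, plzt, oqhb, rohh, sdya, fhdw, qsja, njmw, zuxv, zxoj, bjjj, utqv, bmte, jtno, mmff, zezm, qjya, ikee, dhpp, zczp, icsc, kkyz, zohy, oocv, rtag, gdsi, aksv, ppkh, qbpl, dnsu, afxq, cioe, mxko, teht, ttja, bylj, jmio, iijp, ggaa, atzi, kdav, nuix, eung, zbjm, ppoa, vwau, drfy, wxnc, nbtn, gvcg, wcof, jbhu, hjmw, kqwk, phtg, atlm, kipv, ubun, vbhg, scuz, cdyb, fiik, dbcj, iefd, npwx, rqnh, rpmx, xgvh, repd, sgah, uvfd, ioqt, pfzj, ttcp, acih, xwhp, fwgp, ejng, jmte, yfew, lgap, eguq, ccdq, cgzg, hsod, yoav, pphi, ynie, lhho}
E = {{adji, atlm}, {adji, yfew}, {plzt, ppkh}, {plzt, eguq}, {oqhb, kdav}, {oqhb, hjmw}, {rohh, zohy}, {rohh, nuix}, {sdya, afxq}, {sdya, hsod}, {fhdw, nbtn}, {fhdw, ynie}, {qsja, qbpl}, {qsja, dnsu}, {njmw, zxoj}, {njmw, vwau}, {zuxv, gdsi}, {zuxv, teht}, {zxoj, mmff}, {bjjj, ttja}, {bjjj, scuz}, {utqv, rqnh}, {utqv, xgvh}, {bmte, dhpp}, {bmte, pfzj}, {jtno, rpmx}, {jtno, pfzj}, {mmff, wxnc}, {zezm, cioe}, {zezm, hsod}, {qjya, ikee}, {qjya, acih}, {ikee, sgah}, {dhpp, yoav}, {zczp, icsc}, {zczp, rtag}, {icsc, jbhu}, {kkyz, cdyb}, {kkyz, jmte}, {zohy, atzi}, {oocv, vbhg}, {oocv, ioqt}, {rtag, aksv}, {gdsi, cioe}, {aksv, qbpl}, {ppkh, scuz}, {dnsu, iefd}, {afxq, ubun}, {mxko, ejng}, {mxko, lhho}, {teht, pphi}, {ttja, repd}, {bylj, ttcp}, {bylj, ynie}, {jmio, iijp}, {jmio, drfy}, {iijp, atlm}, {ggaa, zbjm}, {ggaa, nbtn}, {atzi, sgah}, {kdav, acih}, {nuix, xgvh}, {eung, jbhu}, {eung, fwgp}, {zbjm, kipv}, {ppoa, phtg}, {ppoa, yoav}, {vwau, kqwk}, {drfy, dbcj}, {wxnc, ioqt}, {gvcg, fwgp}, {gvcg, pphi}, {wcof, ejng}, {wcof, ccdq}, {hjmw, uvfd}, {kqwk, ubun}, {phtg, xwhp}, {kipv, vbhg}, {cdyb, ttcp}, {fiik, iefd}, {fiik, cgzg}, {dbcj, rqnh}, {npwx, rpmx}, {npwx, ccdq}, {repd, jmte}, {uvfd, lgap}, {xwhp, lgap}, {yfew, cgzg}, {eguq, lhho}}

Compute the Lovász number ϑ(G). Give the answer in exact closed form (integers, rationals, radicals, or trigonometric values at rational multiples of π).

Vertex afxq has 2 neighbors: sdya, ubun.
deg(xwhp) = 2; N(xwhp) = {phtg, lgap}.
Vertex lhho has 2 neighbors: mxko, eguq.
Vertex ttja has 2 neighbors: bjjj, repd.
2-regular, N=89; connected 2-regular on 89 ⇒ C_{89}.
A has 45 distinct eigenvalues ≈ [2.0, 1.995, 1.9801, 1.9553, 1.9208, 1.8767, 1.8232, 1.7607, 1.6894, 1.6097, 1.522, 1.4266, 1.3242, 1.2152, 1.1001, 0.9796, 0.8541, 0.7244, 0.5911, 0.4549, 0.3164, 0.1763, 0.0353, -0.1058, -0.2465, -0.3859, -0.5233, -0.6582, -0.7898, -0.9174, -1.0405, -1.1584, -1.2705, -1.3763, -1.4752, -1.5668, -1.6506, -1.7261, -1.7931, -1.8511, -1.8999, -1.9393, -1.9689, -1.9888, -1.9988].
Lovász: ϑ = −89(-2*cos(pi/89))/(2+-(-1)*2*cos(pi/89)) = 89*cos(pi/89)/(cos(pi/89) + 1).
= 44.48614… (decimal).
44 ≤ 89*cos(pi/89)/(cos(pi/89) + 1) ≤ 45: both strict.

89*cos(pi/89)/(cos(pi/89) + 1)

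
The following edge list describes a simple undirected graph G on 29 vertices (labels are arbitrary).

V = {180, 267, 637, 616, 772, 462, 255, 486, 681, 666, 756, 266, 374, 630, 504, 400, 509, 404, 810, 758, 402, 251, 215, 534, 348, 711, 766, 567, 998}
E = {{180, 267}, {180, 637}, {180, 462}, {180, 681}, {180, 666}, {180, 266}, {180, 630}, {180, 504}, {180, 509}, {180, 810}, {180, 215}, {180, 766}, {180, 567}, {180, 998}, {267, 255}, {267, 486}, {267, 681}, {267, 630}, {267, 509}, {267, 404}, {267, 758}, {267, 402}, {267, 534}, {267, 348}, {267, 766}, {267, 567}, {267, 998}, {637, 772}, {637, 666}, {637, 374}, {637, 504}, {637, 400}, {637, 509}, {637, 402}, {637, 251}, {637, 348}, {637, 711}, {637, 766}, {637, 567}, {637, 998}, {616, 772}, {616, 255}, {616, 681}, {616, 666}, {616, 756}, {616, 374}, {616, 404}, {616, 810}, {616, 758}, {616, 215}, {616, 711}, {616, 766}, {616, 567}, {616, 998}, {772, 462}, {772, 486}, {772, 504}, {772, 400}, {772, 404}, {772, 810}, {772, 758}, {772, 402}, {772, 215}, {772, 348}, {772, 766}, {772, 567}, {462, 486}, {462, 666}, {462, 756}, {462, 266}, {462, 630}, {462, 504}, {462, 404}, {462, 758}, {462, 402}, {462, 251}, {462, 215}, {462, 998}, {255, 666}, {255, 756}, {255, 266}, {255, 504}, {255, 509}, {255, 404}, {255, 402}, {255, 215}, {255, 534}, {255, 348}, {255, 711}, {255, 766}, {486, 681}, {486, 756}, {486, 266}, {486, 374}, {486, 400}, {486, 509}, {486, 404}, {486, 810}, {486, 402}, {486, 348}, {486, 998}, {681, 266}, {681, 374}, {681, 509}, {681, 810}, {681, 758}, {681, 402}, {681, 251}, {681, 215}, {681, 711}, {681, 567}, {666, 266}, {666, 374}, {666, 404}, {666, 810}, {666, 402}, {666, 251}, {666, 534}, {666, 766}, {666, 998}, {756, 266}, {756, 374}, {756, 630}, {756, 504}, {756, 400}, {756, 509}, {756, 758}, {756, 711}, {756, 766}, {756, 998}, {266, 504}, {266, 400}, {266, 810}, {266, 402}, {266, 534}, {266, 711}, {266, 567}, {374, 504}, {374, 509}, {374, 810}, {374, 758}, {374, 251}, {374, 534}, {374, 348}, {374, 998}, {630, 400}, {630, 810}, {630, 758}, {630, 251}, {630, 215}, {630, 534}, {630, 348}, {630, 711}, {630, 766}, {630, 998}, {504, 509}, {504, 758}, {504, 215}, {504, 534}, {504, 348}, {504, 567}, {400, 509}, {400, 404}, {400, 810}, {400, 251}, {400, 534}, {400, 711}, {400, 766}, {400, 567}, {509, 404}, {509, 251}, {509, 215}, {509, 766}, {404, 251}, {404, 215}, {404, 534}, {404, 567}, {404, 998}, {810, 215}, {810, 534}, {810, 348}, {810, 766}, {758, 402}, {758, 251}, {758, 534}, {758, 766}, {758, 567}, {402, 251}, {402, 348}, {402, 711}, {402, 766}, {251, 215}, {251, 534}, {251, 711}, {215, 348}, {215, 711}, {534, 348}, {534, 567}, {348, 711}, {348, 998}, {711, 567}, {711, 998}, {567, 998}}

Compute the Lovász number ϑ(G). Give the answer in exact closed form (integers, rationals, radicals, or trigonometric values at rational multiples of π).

sqrt(29)

Vertex 404 has 14 neighbors: 267, 616, 772, 462, 255, 486, 666, 400, 509, 251, 215, 534, 567, 998.
deg(630) = 14; N(630) = {180, 267, 462, 756, 400, 810, 758, 251, 215, 534, 348, 711, 766, 998}.
N(348) = {267, 637, 772, 255, 486, 374, 630, 504, 810, 402, 215, 534, 711, 998}, |N(348)| = 14.
deg(251) = 14; N(251) = {637, 462, 681, 666, 374, 630, 400, 509, 404, 758, 402, 215, 534, 711}.
G on 29 vertices is 14-regular; Paley(29): SR with (k,λ,μ)=(14,6,7).
Distinct eigenvalues (to 4 d.p.): [14.0, 2.1926, -3.1926].
λ_max=14, λ_min=-sqrt(29)/2 - 1/2; ϑ = −29·λ_min/(λ_max−λ_min) = sqrt(29).
≈ 5.3852 (to 4 d.p.).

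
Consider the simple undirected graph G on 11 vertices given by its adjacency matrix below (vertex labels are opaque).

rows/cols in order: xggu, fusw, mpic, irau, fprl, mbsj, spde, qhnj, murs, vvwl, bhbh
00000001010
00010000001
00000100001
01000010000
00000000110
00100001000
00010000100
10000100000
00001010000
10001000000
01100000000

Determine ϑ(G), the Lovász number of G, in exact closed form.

11*cos(pi/11)/(cos(pi/11) + 1)

N(mbsj) = {mpic, qhnj}, |N(mbsj)| = 2.
Vertex xggu has 2 neighbors: qhnj, vvwl.
Vertex vvwl has 2 neighbors: xggu, fprl.
deg(fusw) = 2; N(fusw) = {irau, bhbh}.
Every vertex has degree 2 (N=11); a single 11-cycle (edge-transitive).
spec(A) ≈ [2.0, 1.6825, 0.8308, -0.2846, -1.3097, -1.919] (distinct, 4 d.p.).
Lovász: ϑ = −11(-2*cos(pi/11))/(2+-(-1)*2*cos(pi/11)) = 11*cos(pi/11)/(cos(pi/11) + 1).
= 5.3863… (decimal).
α=5, χ(Ḡ)=6; ϑ=11*cos(pi/11)/(cos(pi/11) + 1) lies between (both strict).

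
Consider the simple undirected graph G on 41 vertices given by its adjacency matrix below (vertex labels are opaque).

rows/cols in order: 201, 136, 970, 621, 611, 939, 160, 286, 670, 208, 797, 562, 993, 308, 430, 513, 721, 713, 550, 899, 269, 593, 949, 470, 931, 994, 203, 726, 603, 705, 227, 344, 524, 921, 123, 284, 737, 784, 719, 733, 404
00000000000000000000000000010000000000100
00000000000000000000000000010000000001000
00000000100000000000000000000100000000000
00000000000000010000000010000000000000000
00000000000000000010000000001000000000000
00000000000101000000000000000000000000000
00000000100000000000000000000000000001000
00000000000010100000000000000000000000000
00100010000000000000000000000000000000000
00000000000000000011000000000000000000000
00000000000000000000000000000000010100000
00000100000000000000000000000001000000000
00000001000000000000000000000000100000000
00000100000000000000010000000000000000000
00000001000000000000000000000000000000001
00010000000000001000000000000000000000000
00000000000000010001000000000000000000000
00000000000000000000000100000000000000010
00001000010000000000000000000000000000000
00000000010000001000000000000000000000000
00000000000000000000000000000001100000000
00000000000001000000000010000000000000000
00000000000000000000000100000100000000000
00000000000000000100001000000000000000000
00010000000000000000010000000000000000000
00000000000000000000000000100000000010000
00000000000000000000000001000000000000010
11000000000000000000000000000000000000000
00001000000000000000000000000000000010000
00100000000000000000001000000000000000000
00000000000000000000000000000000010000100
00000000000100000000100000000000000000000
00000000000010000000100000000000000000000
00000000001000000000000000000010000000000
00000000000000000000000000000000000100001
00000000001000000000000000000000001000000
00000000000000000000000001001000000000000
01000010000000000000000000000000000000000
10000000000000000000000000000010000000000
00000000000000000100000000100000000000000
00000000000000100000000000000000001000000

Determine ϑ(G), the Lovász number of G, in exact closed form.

deg(733) = 2; N(733) = {713, 203}.
deg(524) = 2; N(524) = {993, 269}.
N(721) = {513, 899}, |N(721)| = 2.
deg(949) = 2; N(949) = {470, 705}.
G on 41 vertices is 2-regular; a single 41-cycle (edge-transitive).
The 21 distinct eigenvalues: [2.0, 1.976561, 1.906793, 1.792331, 1.635859, 1.441043, 1.212451, 0.95544, 0.676034, 0.380782, 0.076605, -0.229367, -0.529963, -0.818137, -1.087135, -1.330651, -1.542978, -1.719139, -1.855005, -1.947391, -1.994132].
Lovász (edge-transitive): ϑ = −41·(-2*cos(pi/41))/((2)−(-2*cos(pi/41))) = 41*cos(pi/41)/(cos(pi/41) + 1).
Numerically 20.4699.
Check 20 ≤ 41*cos(pi/41)/(cos(pi/41) + 1) ≤ 21: both strict.

41*cos(pi/41)/(cos(pi/41) + 1)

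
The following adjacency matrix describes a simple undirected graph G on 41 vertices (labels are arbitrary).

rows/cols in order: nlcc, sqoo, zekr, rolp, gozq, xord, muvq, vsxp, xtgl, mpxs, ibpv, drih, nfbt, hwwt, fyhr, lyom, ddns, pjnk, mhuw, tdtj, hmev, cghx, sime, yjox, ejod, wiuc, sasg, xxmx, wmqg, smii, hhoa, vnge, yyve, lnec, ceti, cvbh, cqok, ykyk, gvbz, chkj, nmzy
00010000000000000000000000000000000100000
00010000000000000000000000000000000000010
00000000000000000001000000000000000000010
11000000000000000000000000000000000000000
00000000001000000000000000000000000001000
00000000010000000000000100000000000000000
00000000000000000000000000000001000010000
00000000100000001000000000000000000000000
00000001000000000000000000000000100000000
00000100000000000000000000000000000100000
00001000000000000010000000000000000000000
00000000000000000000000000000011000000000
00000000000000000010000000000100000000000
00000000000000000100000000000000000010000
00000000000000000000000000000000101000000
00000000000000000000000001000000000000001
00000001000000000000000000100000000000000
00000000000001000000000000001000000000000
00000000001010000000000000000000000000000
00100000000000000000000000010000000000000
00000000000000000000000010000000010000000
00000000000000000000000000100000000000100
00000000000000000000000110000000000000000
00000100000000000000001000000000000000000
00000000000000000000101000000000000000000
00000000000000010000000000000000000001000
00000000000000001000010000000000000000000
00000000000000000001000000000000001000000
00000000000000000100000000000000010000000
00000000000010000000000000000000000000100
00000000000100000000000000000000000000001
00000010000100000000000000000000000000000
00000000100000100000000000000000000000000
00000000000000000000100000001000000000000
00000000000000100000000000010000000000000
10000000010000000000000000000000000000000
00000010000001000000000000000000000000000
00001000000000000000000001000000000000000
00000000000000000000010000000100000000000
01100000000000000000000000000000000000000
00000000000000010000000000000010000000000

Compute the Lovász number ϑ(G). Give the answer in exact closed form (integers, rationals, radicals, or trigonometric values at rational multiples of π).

41*cos(pi/41)/(cos(pi/41) + 1)

N(smii) = {nfbt, gvbz}, |N(smii)| = 2.
N(yjox) = {xord, sime}, |N(yjox)| = 2.
deg(lnec) = 2; N(lnec) = {hmev, wmqg}.
deg(ddns) = 2; N(ddns) = {vsxp, sasg}.
Every vertex has degree 2 (N=41); connected 2-regular on 41 ⇒ C_{41}.
The 21 distinct eigenvalues: [2.0, 1.9766, 1.9068, 1.7923, 1.6359, 1.441, 1.2125, 0.9554, 0.676, 0.3808, 0.0766, -0.2294, -0.53, -0.8181, -1.0871, -1.3307, -1.543, -1.7191, -1.855, -1.9474, -1.9941].
−41·(-2*cos(pi/41)) / ((2)−(-2*cos(pi/41))) = 41*cos(pi/41)/(cos(pi/41) + 1) = ϑ(G).
≈ 20.4699 (to 4 d.p.).
Sandwich: α(G)=20 ≤ ϑ(G)=41*cos(pi/41)/(cos(pi/41) + 1) ≤ χ(Ḡ)=21 (both strict).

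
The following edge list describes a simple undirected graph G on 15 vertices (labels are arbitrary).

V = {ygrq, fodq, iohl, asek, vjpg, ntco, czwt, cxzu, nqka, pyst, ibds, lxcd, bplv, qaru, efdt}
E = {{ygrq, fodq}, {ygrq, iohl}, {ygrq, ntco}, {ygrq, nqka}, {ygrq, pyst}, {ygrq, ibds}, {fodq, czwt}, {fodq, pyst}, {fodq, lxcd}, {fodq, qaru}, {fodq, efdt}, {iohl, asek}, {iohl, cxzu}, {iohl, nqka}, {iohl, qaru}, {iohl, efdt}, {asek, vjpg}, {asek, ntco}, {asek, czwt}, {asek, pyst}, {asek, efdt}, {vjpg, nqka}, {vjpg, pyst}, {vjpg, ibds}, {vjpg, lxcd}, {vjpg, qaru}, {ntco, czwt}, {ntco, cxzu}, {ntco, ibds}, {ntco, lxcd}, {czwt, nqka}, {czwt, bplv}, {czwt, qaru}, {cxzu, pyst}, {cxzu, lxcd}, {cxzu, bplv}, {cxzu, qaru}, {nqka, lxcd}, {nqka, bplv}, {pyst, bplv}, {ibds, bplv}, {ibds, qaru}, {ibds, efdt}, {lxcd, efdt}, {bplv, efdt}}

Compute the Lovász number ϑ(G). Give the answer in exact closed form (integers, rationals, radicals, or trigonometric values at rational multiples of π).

Vertex pyst has 6 neighbors: ygrq, fodq, asek, vjpg, cxzu, bplv.
Vertex nqka has 6 neighbors: ygrq, iohl, vjpg, czwt, lxcd, bplv.
Vertex cxzu has 6 neighbors: iohl, ntco, pyst, lxcd, bplv, qaru.
Vertex ntco has 6 neighbors: ygrq, asek, czwt, cxzu, ibds, lxcd.
6-regular, N=15; this is K(6,2), the Kneser graph.
spec(A) ≈ [6.0, 1.0, -3.0] (distinct, 6 d.p.).
Lovász: ϑ = −15(-3)/(6+-1*(-3)) = 5.
= 5.00000… (decimal).

5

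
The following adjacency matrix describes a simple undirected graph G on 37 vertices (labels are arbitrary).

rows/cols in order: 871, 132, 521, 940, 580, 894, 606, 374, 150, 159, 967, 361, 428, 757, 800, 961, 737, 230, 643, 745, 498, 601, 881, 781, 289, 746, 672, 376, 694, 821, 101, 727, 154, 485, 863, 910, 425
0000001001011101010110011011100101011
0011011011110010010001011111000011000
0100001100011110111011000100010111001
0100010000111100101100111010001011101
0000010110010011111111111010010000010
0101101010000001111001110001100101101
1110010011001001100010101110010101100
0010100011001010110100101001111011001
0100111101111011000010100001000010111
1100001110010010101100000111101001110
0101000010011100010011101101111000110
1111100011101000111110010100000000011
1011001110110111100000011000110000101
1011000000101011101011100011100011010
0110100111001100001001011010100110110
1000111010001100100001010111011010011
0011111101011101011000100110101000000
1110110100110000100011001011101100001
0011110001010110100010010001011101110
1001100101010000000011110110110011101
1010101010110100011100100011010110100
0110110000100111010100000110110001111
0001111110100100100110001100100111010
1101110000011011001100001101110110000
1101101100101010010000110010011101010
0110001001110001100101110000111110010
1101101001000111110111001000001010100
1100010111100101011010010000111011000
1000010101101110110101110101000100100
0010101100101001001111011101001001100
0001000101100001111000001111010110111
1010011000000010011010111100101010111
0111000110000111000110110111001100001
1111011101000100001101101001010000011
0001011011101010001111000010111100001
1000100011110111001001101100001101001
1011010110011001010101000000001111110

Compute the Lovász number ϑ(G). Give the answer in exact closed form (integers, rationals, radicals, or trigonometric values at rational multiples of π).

sqrt(37)

Vertex 694 has 18 neighbors: 871, 894, 374, 159, 967, 428, 757, 800, 737, 230, 745, 601, 881, 781, 746, 376, 727, 863.
Vertex 376 has 18 neighbors: 871, 132, 894, 374, 150, 159, 967, 757, 961, 230, 643, 498, 781, 694, 821, 101, 154, 485.
Vertex 601 has 18 neighbors: 132, 521, 580, 894, 967, 757, 800, 961, 230, 745, 746, 672, 694, 821, 485, 863, 910, 425.
deg(289) = 18; N(289) = {871, 132, 940, 580, 606, 374, 967, 428, 800, 230, 881, 781, 672, 821, 101, 727, 485, 910}.
deg(v) = 18 for all v (|V|=37); Paley(37): SR with (k,λ,μ)=(18,8,9).
The 3 distinct eigenvalues: [18.0, 2.541381, -3.541381].
λ_max=18, λ_min=-sqrt(37)/2 - 1/2; ϑ = −37·λ_min/(λ_max−λ_min) = sqrt(37).
= 6.0827625… (decimal).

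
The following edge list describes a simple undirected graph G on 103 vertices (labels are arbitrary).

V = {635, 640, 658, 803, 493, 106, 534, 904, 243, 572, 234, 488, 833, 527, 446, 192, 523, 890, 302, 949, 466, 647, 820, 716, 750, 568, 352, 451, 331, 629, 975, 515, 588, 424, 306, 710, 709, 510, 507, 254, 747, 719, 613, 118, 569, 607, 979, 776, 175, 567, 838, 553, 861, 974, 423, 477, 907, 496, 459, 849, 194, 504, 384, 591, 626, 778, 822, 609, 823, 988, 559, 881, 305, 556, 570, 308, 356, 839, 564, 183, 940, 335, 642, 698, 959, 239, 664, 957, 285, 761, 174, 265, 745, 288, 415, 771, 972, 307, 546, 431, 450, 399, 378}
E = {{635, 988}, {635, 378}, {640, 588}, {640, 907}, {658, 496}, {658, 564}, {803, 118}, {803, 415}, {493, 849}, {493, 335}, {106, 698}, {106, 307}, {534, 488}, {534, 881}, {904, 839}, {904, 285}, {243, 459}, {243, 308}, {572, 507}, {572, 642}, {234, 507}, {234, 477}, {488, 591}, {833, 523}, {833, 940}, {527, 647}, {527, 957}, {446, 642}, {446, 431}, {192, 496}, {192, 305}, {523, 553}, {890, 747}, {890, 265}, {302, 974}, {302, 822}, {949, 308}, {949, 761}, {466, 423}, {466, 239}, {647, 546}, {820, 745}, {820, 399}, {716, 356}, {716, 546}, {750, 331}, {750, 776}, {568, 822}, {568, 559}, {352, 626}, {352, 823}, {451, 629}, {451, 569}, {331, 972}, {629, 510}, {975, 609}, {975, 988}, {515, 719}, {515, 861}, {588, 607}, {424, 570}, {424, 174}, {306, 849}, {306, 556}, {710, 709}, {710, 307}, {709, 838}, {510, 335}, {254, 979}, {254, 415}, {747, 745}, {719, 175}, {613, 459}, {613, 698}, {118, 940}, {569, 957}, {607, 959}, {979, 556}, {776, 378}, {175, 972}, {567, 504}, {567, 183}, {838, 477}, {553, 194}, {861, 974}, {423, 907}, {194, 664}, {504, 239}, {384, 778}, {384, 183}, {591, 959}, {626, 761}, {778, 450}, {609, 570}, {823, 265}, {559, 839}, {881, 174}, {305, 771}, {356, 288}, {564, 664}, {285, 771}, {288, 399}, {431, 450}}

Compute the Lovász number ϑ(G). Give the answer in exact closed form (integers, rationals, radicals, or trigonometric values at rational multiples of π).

103*cos(pi/103)/(cos(pi/103) + 1)

deg(710) = 2; N(710) = {709, 307}.
deg(174) = 2; N(174) = {424, 881}.
N(568) = {822, 559}, |N(568)| = 2.
Vertex 567 has 2 neighbors: 504, 183.
G on 103 vertices is 2-regular; this is C_{103}, the 103-cycle.
The 52 distinct eigenvalues: [2.0, 1.99628, 1.985134, 1.966602, 1.940755, 1.907689, 1.867525, 1.820414, 1.766531, 1.706077, 1.639275, 1.566376, 1.487649, 1.403389, 1.313908, 1.219538, 1.120632, 1.017558, 0.910698, 0.80045, 0.687224, 0.571442, 0.453534, 0.333938, 0.213101, 0.091471, -0.0305, -0.152357, -0.273647, -0.393919, -0.512726, -0.629626, -0.744183, -0.855972, -0.964576, -1.069593, -1.17063, -1.267312, -1.35928, -1.446192, -1.527723, -1.603572, -1.673454, -1.737112, -1.794307, -1.844828, -1.888485, -1.925117, -1.954588, -1.976787, -1.991633, -1.99907].
With N=103: ϑ(G) = 103·(-(-1)*2*cos(pi/103))/(2−(-2*cos(pi/103))) = 103*cos(pi/103)/(cos(pi/103) + 1).
ϑ(G) ≈ 51.488020467.
Sandwich: α(G)=51 ≤ ϑ(G)=103*cos(pi/103)/(cos(pi/103) + 1) ≤ χ(Ḡ)=52 (both strict).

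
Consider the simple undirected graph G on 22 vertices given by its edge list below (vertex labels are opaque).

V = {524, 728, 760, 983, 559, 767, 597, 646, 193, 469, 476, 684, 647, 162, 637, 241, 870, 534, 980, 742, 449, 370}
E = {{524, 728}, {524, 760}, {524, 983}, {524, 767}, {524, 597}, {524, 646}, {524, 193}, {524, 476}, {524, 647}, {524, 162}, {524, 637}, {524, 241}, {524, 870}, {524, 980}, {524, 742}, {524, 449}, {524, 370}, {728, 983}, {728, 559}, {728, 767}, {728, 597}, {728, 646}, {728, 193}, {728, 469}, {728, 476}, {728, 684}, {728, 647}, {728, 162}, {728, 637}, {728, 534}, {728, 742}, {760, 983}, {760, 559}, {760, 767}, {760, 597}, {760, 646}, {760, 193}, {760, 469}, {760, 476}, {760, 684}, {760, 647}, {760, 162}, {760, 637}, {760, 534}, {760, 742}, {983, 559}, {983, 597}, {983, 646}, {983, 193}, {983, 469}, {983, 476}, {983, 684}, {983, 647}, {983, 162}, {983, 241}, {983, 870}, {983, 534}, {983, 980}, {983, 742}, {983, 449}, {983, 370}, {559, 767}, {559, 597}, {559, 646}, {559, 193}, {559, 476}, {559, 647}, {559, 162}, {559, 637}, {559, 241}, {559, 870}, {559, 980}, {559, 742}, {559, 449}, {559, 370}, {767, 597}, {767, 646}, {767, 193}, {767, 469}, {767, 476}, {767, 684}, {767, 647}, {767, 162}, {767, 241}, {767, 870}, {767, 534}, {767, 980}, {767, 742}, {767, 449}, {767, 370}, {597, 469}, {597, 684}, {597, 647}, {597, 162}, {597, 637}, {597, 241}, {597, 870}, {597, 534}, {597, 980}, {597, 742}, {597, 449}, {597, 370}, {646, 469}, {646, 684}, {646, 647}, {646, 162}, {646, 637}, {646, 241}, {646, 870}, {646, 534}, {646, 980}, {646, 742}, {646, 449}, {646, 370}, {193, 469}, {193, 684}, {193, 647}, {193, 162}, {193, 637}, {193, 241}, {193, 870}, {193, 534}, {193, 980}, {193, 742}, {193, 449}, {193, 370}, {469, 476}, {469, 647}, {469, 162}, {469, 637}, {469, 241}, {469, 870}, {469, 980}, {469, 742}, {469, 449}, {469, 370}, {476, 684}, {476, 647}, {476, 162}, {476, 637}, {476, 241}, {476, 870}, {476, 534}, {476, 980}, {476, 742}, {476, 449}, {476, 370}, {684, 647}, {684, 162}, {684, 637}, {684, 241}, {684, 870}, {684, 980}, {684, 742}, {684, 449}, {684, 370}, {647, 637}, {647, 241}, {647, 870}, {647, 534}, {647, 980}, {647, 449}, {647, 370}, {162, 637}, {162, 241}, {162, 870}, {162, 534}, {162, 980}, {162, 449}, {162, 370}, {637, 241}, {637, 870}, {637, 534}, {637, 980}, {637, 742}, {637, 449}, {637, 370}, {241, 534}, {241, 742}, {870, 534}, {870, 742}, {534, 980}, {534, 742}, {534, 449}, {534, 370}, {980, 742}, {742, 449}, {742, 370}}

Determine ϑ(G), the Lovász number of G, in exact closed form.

7

deg(983) = 19; N(983) = {524, 728, 760, 559, 597, 646, 193, 469, 476, 684, 647, 162, 241, 870, 534, 980, 742, 449, 370}.
deg(449) = 15; N(449) = {524, 983, 559, 767, 597, 646, 193, 469, 476, 684, 647, 162, 637, 534, 742}.
Vertex 241 has 15 neighbors: 524, 983, 559, 767, 597, 646, 193, 469, 476, 684, 647, 162, 637, 534, 742.
Vertex 980 has 15 neighbors: 524, 983, 559, 767, 597, 646, 193, 469, 476, 684, 647, 162, 637, 534, 742.
G = K_{7,5,4,3,3}: α = 7 = χ(Ḡ), so ϑ = 7.
Numerically 7.00000000.
Sandwich: α(G)=7 ≤ ϑ(G)=7 ≤ χ(Ḡ)=7 (collapsed).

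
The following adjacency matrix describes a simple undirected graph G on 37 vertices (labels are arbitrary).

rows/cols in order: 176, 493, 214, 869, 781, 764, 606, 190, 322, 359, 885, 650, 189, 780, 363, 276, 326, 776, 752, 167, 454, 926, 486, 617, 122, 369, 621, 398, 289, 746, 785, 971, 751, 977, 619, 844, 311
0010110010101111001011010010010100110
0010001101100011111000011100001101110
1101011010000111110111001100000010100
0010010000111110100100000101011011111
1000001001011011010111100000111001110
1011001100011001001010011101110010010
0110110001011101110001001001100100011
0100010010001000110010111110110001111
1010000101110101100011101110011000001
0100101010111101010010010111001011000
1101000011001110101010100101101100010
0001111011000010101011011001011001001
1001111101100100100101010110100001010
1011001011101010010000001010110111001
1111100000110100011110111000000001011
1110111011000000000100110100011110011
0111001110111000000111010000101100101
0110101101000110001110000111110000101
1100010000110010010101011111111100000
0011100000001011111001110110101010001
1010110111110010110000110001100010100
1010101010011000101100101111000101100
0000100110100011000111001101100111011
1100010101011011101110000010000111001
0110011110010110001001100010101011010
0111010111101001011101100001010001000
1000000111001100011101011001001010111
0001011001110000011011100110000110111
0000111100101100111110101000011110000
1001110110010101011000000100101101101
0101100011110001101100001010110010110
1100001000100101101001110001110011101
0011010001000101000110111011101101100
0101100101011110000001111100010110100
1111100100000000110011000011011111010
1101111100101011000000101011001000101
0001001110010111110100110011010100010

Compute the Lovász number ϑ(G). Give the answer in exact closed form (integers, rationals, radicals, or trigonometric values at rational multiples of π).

deg(326) = 18; N(326) = {493, 214, 869, 606, 190, 322, 885, 650, 189, 167, 454, 926, 617, 289, 785, 971, 619, 311}.
N(764) = {176, 214, 869, 606, 190, 650, 189, 276, 752, 454, 617, 122, 369, 398, 289, 746, 751, 844}, |N(764)| = 18.
Vertex 454 has 18 neighbors: 176, 214, 781, 764, 190, 322, 359, 885, 650, 363, 326, 776, 486, 617, 398, 289, 751, 619.
N(214) = {176, 493, 869, 764, 606, 322, 780, 363, 276, 326, 776, 167, 454, 926, 122, 369, 751, 619}, |N(214)| = 18.
Every vertex has degree 18 (N=37); SR(37,18,8,9) — a Paley graph.
A has 3 distinct eigenvalues ≈ [18.0, 2.5414, -3.5414].
Lovász: ϑ = −37(-sqrt(37)/2 - 1/2)/(18+-(-sqrt(37)/2 - 1/2)) = sqrt(37).
≈ 6.08276 (to 5 d.p.).

sqrt(37)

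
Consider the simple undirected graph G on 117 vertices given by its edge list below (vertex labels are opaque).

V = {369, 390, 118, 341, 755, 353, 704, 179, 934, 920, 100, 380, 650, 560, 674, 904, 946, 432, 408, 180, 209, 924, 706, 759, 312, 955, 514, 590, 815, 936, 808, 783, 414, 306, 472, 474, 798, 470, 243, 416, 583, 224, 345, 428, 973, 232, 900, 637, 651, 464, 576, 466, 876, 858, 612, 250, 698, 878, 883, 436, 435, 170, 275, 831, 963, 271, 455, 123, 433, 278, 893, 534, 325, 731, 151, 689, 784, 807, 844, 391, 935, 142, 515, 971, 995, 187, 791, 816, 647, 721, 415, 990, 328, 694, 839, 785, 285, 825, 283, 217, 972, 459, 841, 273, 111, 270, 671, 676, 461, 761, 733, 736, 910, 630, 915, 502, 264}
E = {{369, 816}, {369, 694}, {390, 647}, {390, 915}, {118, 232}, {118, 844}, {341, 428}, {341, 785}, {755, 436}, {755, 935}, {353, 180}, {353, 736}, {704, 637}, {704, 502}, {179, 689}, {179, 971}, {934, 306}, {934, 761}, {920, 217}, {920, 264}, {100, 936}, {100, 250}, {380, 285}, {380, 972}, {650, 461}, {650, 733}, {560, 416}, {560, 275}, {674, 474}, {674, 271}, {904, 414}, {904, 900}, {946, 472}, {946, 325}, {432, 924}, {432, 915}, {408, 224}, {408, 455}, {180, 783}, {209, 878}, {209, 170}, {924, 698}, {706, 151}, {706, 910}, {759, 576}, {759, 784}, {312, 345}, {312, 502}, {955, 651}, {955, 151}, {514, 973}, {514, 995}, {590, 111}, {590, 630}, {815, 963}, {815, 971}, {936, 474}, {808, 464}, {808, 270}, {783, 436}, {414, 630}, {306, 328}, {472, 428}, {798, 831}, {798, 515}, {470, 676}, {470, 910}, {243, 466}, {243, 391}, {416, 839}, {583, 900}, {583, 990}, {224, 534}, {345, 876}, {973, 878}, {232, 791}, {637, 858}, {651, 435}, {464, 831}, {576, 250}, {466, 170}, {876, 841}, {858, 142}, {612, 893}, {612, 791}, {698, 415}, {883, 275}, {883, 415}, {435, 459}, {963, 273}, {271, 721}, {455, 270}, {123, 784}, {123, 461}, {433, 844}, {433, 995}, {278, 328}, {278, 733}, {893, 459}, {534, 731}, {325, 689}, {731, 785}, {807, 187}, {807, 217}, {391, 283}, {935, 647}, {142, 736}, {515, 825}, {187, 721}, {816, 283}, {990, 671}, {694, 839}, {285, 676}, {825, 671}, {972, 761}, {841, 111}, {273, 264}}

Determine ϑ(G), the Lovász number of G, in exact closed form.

117*cos(pi/117)/(cos(pi/117) + 1)

Vertex 461 has 2 neighbors: 650, 123.
Vertex 990 has 2 neighbors: 583, 671.
deg(876) = 2; N(876) = {345, 841}.
deg(583) = 2; N(583) = {900, 990}.
Regular of degree 2 on 117 vertices: this is C_{117}, the 117-cycle.
The 59 distinct eigenvalues: [2.0, 1.99712, 1.98848, 1.9741, 1.95403, 1.92833, 1.89707, 1.86034, 1.81825, 1.77091, 1.71847, 1.66107, 1.59889, 1.53209, 1.46087, 1.38545, 1.30603, 1.22284, 1.13613, 1.04614, 0.95314, 0.85739, 0.75916, 0.65875, 0.55643, 0.45252, 0.3473, 0.24107, 0.13416, 0.02685, -0.08053, -0.18768, -0.29429, -0.40005, -0.50466, -0.60781, -0.70921, -0.80856, -0.90559, -1.0, -1.09153, -1.17991, -1.26489, -1.34622, -1.42367, -1.49702, -1.56605, -1.63057, -1.69038, -1.74532, -1.79523, -1.83996, -1.87939, -1.91339, -1.94188, -1.96478, -1.982, -1.99351, -1.99928].
Lovász (edge-transitive): ϑ = −117·(-2*cos(pi/117))/((2)−(-2*cos(pi/117))) = 117*cos(pi/117)/(cos(pi/117) + 1).
≈ 58.489454 (to 6 d.p.).
Sandwich: α(G)=58 ≤ ϑ(G)=117*cos(pi/117)/(cos(pi/117) + 1) ≤ χ(Ḡ)=59 (both strict).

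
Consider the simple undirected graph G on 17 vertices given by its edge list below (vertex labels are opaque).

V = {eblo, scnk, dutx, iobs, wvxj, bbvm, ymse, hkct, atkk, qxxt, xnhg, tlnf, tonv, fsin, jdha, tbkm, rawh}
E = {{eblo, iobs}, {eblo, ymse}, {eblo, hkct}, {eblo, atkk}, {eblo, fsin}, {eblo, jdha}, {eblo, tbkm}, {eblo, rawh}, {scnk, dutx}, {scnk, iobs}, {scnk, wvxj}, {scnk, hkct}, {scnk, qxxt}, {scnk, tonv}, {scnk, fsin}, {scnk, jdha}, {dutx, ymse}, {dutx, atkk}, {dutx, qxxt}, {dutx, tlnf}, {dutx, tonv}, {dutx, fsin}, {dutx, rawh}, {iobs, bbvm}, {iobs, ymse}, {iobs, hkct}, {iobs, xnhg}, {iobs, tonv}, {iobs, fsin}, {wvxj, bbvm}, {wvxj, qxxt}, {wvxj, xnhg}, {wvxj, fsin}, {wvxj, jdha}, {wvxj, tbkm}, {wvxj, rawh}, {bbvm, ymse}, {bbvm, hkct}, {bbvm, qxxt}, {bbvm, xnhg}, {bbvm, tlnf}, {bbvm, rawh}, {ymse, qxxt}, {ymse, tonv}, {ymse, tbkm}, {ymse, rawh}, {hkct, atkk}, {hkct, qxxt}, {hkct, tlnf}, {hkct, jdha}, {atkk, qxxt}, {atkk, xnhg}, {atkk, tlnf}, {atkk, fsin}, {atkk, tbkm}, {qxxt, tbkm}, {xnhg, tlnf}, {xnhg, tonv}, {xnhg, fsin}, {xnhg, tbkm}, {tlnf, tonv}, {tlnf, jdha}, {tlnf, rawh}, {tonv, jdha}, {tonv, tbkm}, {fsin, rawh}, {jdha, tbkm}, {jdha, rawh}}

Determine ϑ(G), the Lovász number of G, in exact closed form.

sqrt(17)

deg(tlnf) = 8; N(tlnf) = {dutx, bbvm, hkct, atkk, xnhg, tonv, jdha, rawh}.
Vertex ymse has 8 neighbors: eblo, dutx, iobs, bbvm, qxxt, tonv, tbkm, rawh.
N(tonv) = {scnk, dutx, iobs, ymse, xnhg, tlnf, jdha, tbkm}, |N(tonv)| = 8.
Vertex qxxt has 8 neighbors: scnk, dutx, wvxj, bbvm, ymse, hkct, atkk, tbkm.
8-regular, N=17; SR(17,8,3,4) — a Paley graph.
Distinct eigenvalues (to 5 d.p.): [8.0, 1.56155, -2.56155].
Lovász (edge-transitive): ϑ = −17·(-sqrt(17)/2 - 1/2)/((8)−(-sqrt(17)/2 - 1/2)) = sqrt(17).
= 4.12310563… (decimal).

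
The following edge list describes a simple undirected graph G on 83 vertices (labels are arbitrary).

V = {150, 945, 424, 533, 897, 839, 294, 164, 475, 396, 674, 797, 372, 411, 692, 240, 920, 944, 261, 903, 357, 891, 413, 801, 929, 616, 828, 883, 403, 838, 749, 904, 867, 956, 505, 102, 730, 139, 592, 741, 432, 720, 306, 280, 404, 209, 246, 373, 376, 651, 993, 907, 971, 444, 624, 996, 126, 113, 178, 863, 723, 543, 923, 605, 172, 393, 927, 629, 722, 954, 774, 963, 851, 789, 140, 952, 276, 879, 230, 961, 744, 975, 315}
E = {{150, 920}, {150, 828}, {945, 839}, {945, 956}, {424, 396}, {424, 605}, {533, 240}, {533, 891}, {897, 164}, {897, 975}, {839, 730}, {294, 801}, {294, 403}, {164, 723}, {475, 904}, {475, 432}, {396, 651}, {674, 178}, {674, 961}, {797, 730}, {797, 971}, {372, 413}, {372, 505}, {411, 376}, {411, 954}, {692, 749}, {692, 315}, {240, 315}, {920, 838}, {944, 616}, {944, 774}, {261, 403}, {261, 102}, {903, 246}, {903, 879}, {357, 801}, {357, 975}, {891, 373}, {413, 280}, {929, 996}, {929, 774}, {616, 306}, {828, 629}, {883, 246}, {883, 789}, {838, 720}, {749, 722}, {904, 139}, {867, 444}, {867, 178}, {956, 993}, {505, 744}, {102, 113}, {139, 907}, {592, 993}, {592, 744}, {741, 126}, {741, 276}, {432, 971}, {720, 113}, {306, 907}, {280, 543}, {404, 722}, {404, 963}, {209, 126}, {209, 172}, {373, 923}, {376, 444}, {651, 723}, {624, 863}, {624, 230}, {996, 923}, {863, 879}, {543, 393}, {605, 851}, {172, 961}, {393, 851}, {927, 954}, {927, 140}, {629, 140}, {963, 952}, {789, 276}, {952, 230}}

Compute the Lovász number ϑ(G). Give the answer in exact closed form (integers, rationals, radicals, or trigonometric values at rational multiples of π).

83*cos(pi/83)/(cos(pi/83) + 1)

Vertex 971 has 2 neighbors: 797, 432.
deg(996) = 2; N(996) = {929, 923}.
N(276) = {741, 789}, |N(276)| = 2.
N(294) = {801, 403}, |N(294)| = 2.
Every vertex has degree 2 (N=83); a single 83-cycle (edge-transitive).
The 42 distinct eigenvalues: [2.0, 1.9943, 1.9771, 1.9486, 1.909, 1.8584, 1.7972, 1.7257, 1.6443, 1.5535, 1.4538, 1.3457, 1.23, 1.1072, 0.9781, 0.8433, 0.7038, 0.5602, 0.4134, 0.2642, 0.1135, -0.0378, -0.189, -0.339, -0.4871, -0.6324, -0.7741, -0.9114, -1.0434, -1.1694, -1.2888, -1.4008, -1.5047, -1.6001, -1.6862, -1.7627, -1.8291, -1.8851, -1.9302, -1.9643, -1.9871, -1.9986].
−83·(-2*cos(pi/83)) / ((2)−(-2*cos(pi/83))) = 83*cos(pi/83)/(cos(pi/83) + 1) = ϑ(G).
≈ 41.48513 (to 5 d.p.).
Lovász sandwich 41 ≤ 83*cos(pi/83)/(cos(pi/83) + 1) ≤ 42: both strict.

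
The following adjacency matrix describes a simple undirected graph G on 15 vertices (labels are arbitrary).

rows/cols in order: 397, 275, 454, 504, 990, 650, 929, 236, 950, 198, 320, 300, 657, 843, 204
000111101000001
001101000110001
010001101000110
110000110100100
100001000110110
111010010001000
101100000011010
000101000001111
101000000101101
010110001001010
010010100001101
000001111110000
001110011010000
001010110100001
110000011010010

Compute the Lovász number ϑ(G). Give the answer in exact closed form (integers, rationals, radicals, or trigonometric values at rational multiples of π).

Vertex 843 has 6 neighbors: 454, 990, 929, 236, 198, 204.
N(650) = {397, 275, 454, 990, 236, 300}, |N(650)| = 6.
Vertex 397 has 6 neighbors: 504, 990, 650, 929, 950, 204.
deg(504) = 6; N(504) = {397, 275, 929, 236, 198, 657}.
6-regular, N=15; Kneser K(6,2) on C(6,2)=15 vertices.
A has 3 distinct eigenvalues ≈ [6.0, 1.0, -3.0].
Lovász: ϑ = −15(-3)/(6+-1*(-3)) = 5.
≈ 5.000000 (to 6 d.p.).

5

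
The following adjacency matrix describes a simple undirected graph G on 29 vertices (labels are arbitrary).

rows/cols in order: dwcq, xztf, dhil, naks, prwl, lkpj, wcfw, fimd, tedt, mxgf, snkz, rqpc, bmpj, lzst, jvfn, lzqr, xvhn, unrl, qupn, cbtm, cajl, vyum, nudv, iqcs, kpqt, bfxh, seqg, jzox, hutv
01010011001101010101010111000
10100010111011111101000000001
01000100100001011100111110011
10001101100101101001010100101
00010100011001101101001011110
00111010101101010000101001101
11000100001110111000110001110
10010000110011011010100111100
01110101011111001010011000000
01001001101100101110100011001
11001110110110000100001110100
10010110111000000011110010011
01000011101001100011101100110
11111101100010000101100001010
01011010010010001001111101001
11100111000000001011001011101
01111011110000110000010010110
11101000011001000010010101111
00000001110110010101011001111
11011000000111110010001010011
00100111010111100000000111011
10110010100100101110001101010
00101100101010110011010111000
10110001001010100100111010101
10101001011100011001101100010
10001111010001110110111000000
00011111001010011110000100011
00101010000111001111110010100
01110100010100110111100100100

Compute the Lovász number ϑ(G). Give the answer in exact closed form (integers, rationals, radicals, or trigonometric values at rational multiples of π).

sqrt(29)

deg(dwcq) = 14; N(dwcq) = {xztf, naks, wcfw, fimd, snkz, rqpc, lzst, lzqr, unrl, cbtm, vyum, iqcs, kpqt, bfxh}.
deg(bmpj) = 14; N(bmpj) = {xztf, wcfw, fimd, tedt, snkz, lzst, jvfn, qupn, cbtm, cajl, nudv, iqcs, seqg, jzox}.
Vertex lzst has 14 neighbors: dwcq, xztf, dhil, naks, prwl, lkpj, fimd, tedt, bmpj, unrl, cbtm, cajl, bfxh, jzox.
deg(jzox) = 14; N(jzox) = {dhil, prwl, wcfw, rqpc, bmpj, lzst, xvhn, unrl, qupn, cbtm, cajl, vyum, kpqt, seqg}.
deg(v) = 14 for all v (|V|=29); strongly regular (29,14,6,7).
The 3 distinct eigenvalues: [14.0, 2.193, -3.193].
Lovász: ϑ = −29(-sqrt(29)/2 - 1/2)/(14+-(-sqrt(29)/2 - 1/2)) = sqrt(29).
= 5.3852… (decimal).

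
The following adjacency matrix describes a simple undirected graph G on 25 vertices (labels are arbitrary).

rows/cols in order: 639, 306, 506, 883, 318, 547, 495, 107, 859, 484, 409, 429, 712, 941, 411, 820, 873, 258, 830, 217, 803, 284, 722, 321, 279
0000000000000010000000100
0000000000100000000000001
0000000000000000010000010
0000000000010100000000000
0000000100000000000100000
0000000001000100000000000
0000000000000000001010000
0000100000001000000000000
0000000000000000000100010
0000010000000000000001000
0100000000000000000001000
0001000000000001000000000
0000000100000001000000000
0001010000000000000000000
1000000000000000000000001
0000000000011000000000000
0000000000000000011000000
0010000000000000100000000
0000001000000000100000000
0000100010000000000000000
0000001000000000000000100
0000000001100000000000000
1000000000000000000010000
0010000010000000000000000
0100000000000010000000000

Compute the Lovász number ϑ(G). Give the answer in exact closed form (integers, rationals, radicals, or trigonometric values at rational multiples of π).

25*cos(pi/25)/(cos(pi/25) + 1)

Vertex 722 has 2 neighbors: 639, 803.
deg(258) = 2; N(258) = {506, 873}.
N(409) = {306, 284}, |N(409)| = 2.
Vertex 639 has 2 neighbors: 411, 722.
Every vertex has degree 2 (N=25); connected 2-regular on 25 ⇒ C_{25}.
The 13 distinct eigenvalues: [2.0, 1.9372, 1.7526, 1.4579, 1.0717, 0.618, 0.1256, -0.3748, -0.8516, -1.2748, -1.618, -1.8596, -1.9842].
ϑ = −N·λ_min/(λ_max−λ_min) = −25·(-2*cos(pi/25))/(2−(-2*cos(pi/25))) = 25*cos(pi/25)/(cos(pi/25) + 1).
= 12.450522… (decimal).
α=12, χ(Ḡ)=13; ϑ=25*cos(pi/25)/(cos(pi/25) + 1) lies between (both strict).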